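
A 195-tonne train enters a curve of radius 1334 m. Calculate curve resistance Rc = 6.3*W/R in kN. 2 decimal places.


Rc = 6.3 * W / R
Rc = 6.3 * 195 / 1334
Rc = 1228.5 / 1334
Rc = 0.92 kN

0.92


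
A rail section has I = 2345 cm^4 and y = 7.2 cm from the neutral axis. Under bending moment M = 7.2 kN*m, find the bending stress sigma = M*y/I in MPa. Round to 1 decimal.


Convert units:
M = 7.2 kN*m = 7200000 N*mm
y = 7.2 cm = 72 mm
I = 2345 cm^4 = 23450000 mm^4
sigma = 7200000 * 72 / 23450000
sigma = 22.1 MPa

22.1


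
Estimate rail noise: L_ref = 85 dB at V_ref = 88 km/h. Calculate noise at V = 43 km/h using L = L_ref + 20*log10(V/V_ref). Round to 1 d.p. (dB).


V/V_ref = 43 / 88 = 0.488636
log10(0.488636) = -0.311014
20 * -0.311014 = -6.2203
L = 85 + -6.2203 = 78.8 dB

78.8


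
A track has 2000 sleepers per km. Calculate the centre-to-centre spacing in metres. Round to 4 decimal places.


Spacing = 1000 m / number of sleepers
Spacing = 1000 / 2000
Spacing = 0.5000 m

0.5000


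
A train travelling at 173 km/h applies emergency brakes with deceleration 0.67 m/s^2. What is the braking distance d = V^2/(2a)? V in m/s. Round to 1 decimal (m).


Convert speed: V = 173 / 3.6 = 48.0556 m/s
V^2 = 2309.3364
d = 2309.3364 / (2 * 0.67)
d = 2309.3364 / 1.34
d = 1723.4 m

1723.4


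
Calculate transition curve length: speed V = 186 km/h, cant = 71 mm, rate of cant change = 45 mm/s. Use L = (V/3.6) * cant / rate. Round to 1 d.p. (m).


Convert speed: V = 186 / 3.6 = 51.6667 m/s
L = 51.6667 * 71 / 45
L = 3668.3333 / 45
L = 81.5 m

81.5


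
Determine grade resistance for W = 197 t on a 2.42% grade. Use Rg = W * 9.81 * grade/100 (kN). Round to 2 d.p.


Rg = W * 9.81 * grade / 100
Rg = 197 * 9.81 * 2.42 / 100
Rg = 1932.57 * 0.0242
Rg = 46.77 kN

46.77


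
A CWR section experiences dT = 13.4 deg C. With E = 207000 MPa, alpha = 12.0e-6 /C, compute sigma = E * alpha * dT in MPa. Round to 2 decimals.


sigma = E * alpha * dT
sigma = 207000 * 12.0e-6 * 13.4
sigma = 2.484 * 13.4
sigma = 33.29 MPa

33.29


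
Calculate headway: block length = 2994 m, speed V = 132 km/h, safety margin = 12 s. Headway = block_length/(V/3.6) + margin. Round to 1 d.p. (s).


V = 132 / 3.6 = 36.6667 m/s
Block traversal time = 2994 / 36.6667 = 81.6545 s
Headway = 81.6545 + 12
Headway = 93.7 s

93.7


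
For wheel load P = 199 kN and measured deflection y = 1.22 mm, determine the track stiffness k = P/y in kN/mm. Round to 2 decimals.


Track stiffness k = P / y
k = 199 / 1.22
k = 163.11 kN/mm

163.11


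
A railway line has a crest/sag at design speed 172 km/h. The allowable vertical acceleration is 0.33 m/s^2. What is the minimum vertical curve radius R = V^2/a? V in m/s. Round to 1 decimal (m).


Convert speed: V = 172 / 3.6 = 47.7778 m/s
V^2 = 2282.716 m^2/s^2
R_v = 2282.716 / 0.33
R_v = 6917.3 m

6917.3


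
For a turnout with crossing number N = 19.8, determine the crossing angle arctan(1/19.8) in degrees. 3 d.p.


1/N = 1/19.8 = 0.050505
angle = arctan(0.050505) = 0.050462 rad
angle = 0.050462 * 180/pi = 2.891 degrees

2.891


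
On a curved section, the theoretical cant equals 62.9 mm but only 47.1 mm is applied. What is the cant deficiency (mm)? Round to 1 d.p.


Cant deficiency = equilibrium cant - actual cant
CD = 62.9 - 47.1
CD = 15.8 mm

15.8


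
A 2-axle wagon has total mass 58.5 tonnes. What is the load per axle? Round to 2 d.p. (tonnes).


Load per axle = total weight / number of axles
Load = 58.5 / 2
Load = 29.25 tonnes

29.25


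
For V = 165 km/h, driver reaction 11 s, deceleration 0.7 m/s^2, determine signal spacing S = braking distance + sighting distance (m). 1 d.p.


V = 165 / 3.6 = 45.8333 m/s
Braking distance = 45.8333^2 / (2*0.7) = 1500.496 m
Sighting distance = 45.8333 * 11 = 504.1667 m
S = 1500.496 + 504.1667 = 2004.7 m

2004.7


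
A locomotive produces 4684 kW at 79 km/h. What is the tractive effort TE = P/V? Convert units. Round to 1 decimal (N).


Convert: P = 4684 kW = 4684000 W
V = 79 / 3.6 = 21.9444 m/s
TE = 4684000 / 21.9444
TE = 213448.1 N

213448.1


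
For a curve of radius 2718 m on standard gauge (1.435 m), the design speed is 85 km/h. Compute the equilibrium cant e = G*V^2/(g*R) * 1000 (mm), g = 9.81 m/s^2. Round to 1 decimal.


Convert speed: V = 85 / 3.6 = 23.6111 m/s
Apply formula: e = 1.435 * 23.6111^2 / (9.81 * 2718)
e = 1.435 * 557.4846 / 26663.58
e = 0.030003 m = 30.0 mm

30.0


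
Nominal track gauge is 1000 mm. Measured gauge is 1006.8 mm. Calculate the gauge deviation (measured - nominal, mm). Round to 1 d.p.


Deviation = measured - nominal
Deviation = 1006.8 - 1000
Deviation = 6.8 mm

6.8


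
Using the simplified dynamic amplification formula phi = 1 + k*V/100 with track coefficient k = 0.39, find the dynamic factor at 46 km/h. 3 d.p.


phi = 1 + k * V / 100
phi = 1 + 0.39 * 46 / 100
phi = 1 + 0.1794
phi = 1.179

1.179


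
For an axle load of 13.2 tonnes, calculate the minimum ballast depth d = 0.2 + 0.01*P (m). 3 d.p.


d = 0.2 + 0.01 * 13.2
d = 0.2 + 0.132
d = 0.332 m

0.332


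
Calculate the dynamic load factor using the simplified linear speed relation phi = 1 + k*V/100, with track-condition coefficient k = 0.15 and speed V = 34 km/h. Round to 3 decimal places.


phi = 1 + k * V / 100
phi = 1 + 0.15 * 34 / 100
phi = 1 + 0.051
phi = 1.051

1.051


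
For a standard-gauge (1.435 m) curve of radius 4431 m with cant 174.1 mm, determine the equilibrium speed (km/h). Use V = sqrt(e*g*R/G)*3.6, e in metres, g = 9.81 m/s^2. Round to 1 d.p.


Convert cant: e = 174.1 mm = 0.1741 m
V_ms = sqrt(0.1741 * 9.81 * 4431 / 1.435)
V_ms = sqrt(5273.726795) = 72.6204 m/s
V = 72.6204 * 3.6 = 261.4 km/h

261.4


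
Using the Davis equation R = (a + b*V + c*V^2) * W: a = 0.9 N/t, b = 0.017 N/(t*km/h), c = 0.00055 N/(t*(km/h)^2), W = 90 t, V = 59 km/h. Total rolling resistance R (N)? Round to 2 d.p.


b*V = 0.017 * 59 = 1.003
c*V^2 = 0.00055 * 3481 = 1.91455
R_per_t = 0.9 + 1.003 + 1.91455 = 3.81755 N/t
R_total = 3.81755 * 90 = 343.58 N

343.58


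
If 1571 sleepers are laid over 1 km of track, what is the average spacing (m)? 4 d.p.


Spacing = 1000 m / number of sleepers
Spacing = 1000 / 1571
Spacing = 0.6365 m

0.6365


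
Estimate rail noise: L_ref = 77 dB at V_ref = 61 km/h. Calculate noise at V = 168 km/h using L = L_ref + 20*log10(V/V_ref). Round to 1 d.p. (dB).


V/V_ref = 168 / 61 = 2.754098
log10(2.754098) = 0.439979
20 * 0.439979 = 8.7996
L = 77 + 8.7996 = 85.8 dB

85.8


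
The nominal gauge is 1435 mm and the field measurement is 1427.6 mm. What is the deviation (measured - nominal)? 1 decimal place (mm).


Deviation = measured - nominal
Deviation = 1427.6 - 1435
Deviation = -7.4 mm

-7.4


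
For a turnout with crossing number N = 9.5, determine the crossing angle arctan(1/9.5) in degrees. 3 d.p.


1/N = 1/9.5 = 0.105263
angle = arctan(0.105263) = 0.104877 rad
angle = 0.104877 * 180/pi = 6.009 degrees

6.009


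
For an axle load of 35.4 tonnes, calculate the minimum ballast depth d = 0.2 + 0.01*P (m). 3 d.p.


d = 0.2 + 0.01 * 35.4
d = 0.2 + 0.354
d = 0.554 m

0.554


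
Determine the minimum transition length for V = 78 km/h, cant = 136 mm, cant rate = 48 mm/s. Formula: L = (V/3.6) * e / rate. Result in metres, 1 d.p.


Convert speed: V = 78 / 3.6 = 21.6667 m/s
L = 21.6667 * 136 / 48
L = 2946.6667 / 48
L = 61.4 m

61.4


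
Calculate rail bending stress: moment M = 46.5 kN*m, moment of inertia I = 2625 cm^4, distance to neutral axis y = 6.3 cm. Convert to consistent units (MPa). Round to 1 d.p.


Convert units:
M = 46.5 kN*m = 46500000 N*mm
y = 6.3 cm = 63 mm
I = 2625 cm^4 = 26250000 mm^4
sigma = 46500000 * 63 / 26250000
sigma = 111.6 MPa

111.6


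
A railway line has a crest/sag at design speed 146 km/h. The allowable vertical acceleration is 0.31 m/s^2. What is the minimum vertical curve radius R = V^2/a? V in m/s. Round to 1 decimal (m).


Convert speed: V = 146 / 3.6 = 40.5556 m/s
V^2 = 1644.7531 m^2/s^2
R_v = 1644.7531 / 0.31
R_v = 5305.7 m

5305.7


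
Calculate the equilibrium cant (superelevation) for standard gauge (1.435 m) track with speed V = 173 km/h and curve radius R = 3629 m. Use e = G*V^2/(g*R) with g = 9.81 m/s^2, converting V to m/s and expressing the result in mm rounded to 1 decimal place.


Convert speed: V = 173 / 3.6 = 48.0556 m/s
Apply formula: e = 1.435 * 48.0556^2 / (9.81 * 3629)
e = 1.435 * 2309.3364 / 35600.49
e = 0.093086 m = 93.1 mm

93.1


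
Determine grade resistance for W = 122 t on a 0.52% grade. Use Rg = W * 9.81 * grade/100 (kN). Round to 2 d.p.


Rg = W * 9.81 * grade / 100
Rg = 122 * 9.81 * 0.52 / 100
Rg = 1196.82 * 0.0052
Rg = 6.22 kN

6.22


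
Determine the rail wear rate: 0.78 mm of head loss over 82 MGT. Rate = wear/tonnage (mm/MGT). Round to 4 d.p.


Wear rate = total wear / cumulative tonnage
Rate = 0.78 / 82
Rate = 0.0095 mm/MGT

0.0095


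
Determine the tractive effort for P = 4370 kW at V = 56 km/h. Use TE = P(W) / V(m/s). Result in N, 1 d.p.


Convert: P = 4370 kW = 4370000 W
V = 56 / 3.6 = 15.5556 m/s
TE = 4370000 / 15.5556
TE = 280928.6 N

280928.6


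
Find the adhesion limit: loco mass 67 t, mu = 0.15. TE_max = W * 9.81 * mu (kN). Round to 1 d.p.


TE_max = W * g * mu
TE_max = 67 * 9.81 * 0.15
TE_max = 657.27 * 0.15
TE_max = 98.6 kN

98.6


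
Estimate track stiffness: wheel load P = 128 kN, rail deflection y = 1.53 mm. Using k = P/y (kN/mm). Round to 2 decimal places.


Track stiffness k = P / y
k = 128 / 1.53
k = 83.66 kN/mm

83.66


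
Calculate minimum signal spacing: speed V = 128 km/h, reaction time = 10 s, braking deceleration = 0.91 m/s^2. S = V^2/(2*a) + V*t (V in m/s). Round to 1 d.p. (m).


V = 128 / 3.6 = 35.5556 m/s
Braking distance = 35.5556^2 / (2*0.91) = 694.614 m
Sighting distance = 35.5556 * 10 = 355.5556 m
S = 694.614 + 355.5556 = 1050.2 m

1050.2


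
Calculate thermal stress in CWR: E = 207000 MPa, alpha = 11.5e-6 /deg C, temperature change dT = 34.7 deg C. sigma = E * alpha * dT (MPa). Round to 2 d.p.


sigma = E * alpha * dT
sigma = 207000 * 11.5e-6 * 34.7
sigma = 2.3805 * 34.7
sigma = 82.60 MPa

82.60


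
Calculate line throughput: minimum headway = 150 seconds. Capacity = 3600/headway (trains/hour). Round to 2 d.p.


Capacity = 3600 / headway
Capacity = 3600 / 150
Capacity = 24.00 trains/hour

24.00


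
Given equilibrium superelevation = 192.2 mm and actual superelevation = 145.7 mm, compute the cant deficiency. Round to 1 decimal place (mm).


Cant deficiency = equilibrium cant - actual cant
CD = 192.2 - 145.7
CD = 46.5 mm

46.5


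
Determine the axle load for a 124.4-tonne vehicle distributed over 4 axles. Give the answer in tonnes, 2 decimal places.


Load per axle = total weight / number of axles
Load = 124.4 / 4
Load = 31.10 tonnes

31.10


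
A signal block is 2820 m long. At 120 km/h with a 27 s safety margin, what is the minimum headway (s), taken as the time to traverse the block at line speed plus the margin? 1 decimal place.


V = 120 / 3.6 = 33.3333 m/s
Block traversal time = 2820 / 33.3333 = 84.6 s
Headway = 84.6 + 27
Headway = 111.6 s

111.6


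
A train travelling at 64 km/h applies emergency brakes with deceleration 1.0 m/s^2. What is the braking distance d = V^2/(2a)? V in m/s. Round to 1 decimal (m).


Convert speed: V = 64 / 3.6 = 17.7778 m/s
V^2 = 316.0494
d = 316.0494 / (2 * 1.0)
d = 316.0494 / 2.0
d = 158.0 m

158.0


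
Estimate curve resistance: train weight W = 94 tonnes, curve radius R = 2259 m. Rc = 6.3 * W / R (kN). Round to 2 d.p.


Rc = 6.3 * W / R
Rc = 6.3 * 94 / 2259
Rc = 592.2 / 2259
Rc = 0.26 kN

0.26


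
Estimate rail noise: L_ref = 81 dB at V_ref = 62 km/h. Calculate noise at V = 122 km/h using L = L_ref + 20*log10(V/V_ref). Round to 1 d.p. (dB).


V/V_ref = 122 / 62 = 1.967742
log10(1.967742) = 0.293968
20 * 0.293968 = 5.8794
L = 81 + 5.8794 = 86.9 dB

86.9


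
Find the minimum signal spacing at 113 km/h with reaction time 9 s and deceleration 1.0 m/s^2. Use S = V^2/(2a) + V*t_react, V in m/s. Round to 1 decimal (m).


V = 113 / 3.6 = 31.3889 m/s
Braking distance = 31.3889^2 / (2*1.0) = 492.6312 m
Sighting distance = 31.3889 * 9 = 282.5 m
S = 492.6312 + 282.5 = 775.1 m

775.1


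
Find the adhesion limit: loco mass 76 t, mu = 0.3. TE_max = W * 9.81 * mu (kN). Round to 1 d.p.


TE_max = W * g * mu
TE_max = 76 * 9.81 * 0.3
TE_max = 745.56 * 0.3
TE_max = 223.7 kN

223.7


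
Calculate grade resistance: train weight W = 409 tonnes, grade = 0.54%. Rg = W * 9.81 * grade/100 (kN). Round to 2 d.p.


Rg = W * 9.81 * grade / 100
Rg = 409 * 9.81 * 0.54 / 100
Rg = 4012.29 * 0.0054
Rg = 21.67 kN

21.67


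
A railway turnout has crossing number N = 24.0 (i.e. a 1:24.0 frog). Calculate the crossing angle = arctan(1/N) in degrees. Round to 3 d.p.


1/N = 1/24.0 = 0.041667
angle = arctan(0.041667) = 0.041643 rad
angle = 0.041643 * 180/pi = 2.386 degrees

2.386


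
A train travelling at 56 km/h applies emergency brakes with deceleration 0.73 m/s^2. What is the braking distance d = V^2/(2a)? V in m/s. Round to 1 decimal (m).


Convert speed: V = 56 / 3.6 = 15.5556 m/s
V^2 = 241.9753
d = 241.9753 / (2 * 0.73)
d = 241.9753 / 1.46
d = 165.7 m

165.7


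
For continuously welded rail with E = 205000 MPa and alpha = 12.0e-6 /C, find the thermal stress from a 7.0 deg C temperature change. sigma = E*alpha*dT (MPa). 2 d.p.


sigma = E * alpha * dT
sigma = 205000 * 12.0e-6 * 7.0
sigma = 2.46 * 7.0
sigma = 17.22 MPa

17.22


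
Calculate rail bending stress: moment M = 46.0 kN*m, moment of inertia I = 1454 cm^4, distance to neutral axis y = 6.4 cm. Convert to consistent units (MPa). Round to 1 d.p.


Convert units:
M = 46.0 kN*m = 46000000 N*mm
y = 6.4 cm = 64 mm
I = 1454 cm^4 = 14540000 mm^4
sigma = 46000000 * 64 / 14540000
sigma = 202.5 MPa

202.5


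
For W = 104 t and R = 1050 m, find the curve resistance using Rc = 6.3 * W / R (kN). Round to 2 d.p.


Rc = 6.3 * W / R
Rc = 6.3 * 104 / 1050
Rc = 655.2 / 1050
Rc = 0.62 kN

0.62


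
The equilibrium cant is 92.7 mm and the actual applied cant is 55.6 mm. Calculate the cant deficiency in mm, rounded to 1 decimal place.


Cant deficiency = equilibrium cant - actual cant
CD = 92.7 - 55.6
CD = 37.1 mm

37.1


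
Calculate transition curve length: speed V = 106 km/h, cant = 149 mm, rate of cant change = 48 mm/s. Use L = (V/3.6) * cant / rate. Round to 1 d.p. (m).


Convert speed: V = 106 / 3.6 = 29.4444 m/s
L = 29.4444 * 149 / 48
L = 4387.2222 / 48
L = 91.4 m

91.4


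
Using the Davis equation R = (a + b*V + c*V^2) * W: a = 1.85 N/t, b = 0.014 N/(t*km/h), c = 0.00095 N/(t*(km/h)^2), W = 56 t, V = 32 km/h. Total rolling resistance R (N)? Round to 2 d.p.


b*V = 0.014 * 32 = 0.448
c*V^2 = 0.00095 * 1024 = 0.9728
R_per_t = 1.85 + 0.448 + 0.9728 = 3.2708 N/t
R_total = 3.2708 * 56 = 183.16 N

183.16


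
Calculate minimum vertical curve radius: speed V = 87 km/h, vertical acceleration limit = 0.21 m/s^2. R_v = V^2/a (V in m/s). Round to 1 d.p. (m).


Convert speed: V = 87 / 3.6 = 24.1667 m/s
V^2 = 584.0278 m^2/s^2
R_v = 584.0278 / 0.21
R_v = 2781.1 m

2781.1


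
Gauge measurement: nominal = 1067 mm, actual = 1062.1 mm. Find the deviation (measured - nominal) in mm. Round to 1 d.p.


Deviation = measured - nominal
Deviation = 1062.1 - 1067
Deviation = -4.9 mm

-4.9


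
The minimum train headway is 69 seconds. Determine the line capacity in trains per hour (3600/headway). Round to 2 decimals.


Capacity = 3600 / headway
Capacity = 3600 / 69
Capacity = 52.17 trains/hour

52.17


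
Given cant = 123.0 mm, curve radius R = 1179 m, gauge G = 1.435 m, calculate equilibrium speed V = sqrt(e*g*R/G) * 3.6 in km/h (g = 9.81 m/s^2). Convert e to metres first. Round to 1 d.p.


Convert cant: e = 123.0 mm = 0.1230 m
V_ms = sqrt(0.1230 * 9.81 * 1179 / 1.435)
V_ms = sqrt(991.370571) = 31.486 m/s
V = 31.486 * 3.6 = 113.3 km/h

113.3


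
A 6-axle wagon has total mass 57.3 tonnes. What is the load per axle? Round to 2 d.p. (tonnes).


Load per axle = total weight / number of axles
Load = 57.3 / 6
Load = 9.55 tonnes

9.55


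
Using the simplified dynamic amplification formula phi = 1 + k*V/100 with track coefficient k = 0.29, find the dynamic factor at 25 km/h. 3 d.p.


phi = 1 + k * V / 100
phi = 1 + 0.29 * 25 / 100
phi = 1 + 0.0725
phi = 1.073

1.073


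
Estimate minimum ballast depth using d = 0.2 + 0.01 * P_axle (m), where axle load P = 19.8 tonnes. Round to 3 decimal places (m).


d = 0.2 + 0.01 * 19.8
d = 0.2 + 0.198
d = 0.398 m

0.398


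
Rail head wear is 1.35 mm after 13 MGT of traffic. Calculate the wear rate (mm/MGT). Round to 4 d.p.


Wear rate = total wear / cumulative tonnage
Rate = 1.35 / 13
Rate = 0.1038 mm/MGT

0.1038


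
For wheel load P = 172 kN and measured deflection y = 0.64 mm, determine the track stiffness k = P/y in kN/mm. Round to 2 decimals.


Track stiffness k = P / y
k = 172 / 0.64
k = 268.75 kN/mm

268.75


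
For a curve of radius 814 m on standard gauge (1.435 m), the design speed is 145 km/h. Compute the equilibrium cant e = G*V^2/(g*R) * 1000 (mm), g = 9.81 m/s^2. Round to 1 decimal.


Convert speed: V = 145 / 3.6 = 40.2778 m/s
Apply formula: e = 1.435 * 40.2778^2 / (9.81 * 814)
e = 1.435 * 1622.2994 / 7985.34
e = 0.291534 m = 291.5 mm

291.5


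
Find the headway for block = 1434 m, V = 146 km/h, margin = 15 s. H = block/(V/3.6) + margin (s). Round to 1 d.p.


V = 146 / 3.6 = 40.5556 m/s
Block traversal time = 1434 / 40.5556 = 35.3589 s
Headway = 35.3589 + 15
Headway = 50.4 s

50.4


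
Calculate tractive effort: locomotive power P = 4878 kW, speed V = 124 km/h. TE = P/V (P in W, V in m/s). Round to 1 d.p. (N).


Convert: P = 4878 kW = 4878000 W
V = 124 / 3.6 = 34.4444 m/s
TE = 4878000 / 34.4444
TE = 141619.4 N

141619.4


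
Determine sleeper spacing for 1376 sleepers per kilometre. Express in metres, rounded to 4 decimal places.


Spacing = 1000 m / number of sleepers
Spacing = 1000 / 1376
Spacing = 0.7267 m

0.7267


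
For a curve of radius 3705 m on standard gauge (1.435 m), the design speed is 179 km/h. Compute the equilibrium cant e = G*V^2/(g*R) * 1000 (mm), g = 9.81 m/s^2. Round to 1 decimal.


Convert speed: V = 179 / 3.6 = 49.7222 m/s
Apply formula: e = 1.435 * 49.7222^2 / (9.81 * 3705)
e = 1.435 * 2472.2994 / 36346.05
e = 0.09761 m = 97.6 mm

97.6


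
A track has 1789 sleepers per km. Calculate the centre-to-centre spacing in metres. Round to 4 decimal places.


Spacing = 1000 m / number of sleepers
Spacing = 1000 / 1789
Spacing = 0.5590 m

0.5590


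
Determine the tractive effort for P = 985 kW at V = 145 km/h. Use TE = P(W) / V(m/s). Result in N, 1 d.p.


Convert: P = 985 kW = 985000 W
V = 145 / 3.6 = 40.2778 m/s
TE = 985000 / 40.2778
TE = 24455.2 N

24455.2


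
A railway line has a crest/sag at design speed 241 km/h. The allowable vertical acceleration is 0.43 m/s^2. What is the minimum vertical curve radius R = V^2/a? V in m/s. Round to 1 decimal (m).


Convert speed: V = 241 / 3.6 = 66.9444 m/s
V^2 = 4481.5586 m^2/s^2
R_v = 4481.5586 / 0.43
R_v = 10422.2 m

10422.2


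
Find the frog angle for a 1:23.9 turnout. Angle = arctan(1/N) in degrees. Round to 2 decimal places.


1/N = 1/23.9 = 0.041841
angle = arctan(0.041841) = 0.041817 rad
angle = 0.041817 * 180/pi = 2.40 degrees

2.40


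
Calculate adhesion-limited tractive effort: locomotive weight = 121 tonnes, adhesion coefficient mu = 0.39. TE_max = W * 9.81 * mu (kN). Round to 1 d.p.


TE_max = W * g * mu
TE_max = 121 * 9.81 * 0.39
TE_max = 1187.01 * 0.39
TE_max = 462.9 kN

462.9


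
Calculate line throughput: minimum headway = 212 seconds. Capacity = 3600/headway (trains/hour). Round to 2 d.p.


Capacity = 3600 / headway
Capacity = 3600 / 212
Capacity = 16.98 trains/hour

16.98


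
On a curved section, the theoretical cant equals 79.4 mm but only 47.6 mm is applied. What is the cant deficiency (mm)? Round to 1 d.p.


Cant deficiency = equilibrium cant - actual cant
CD = 79.4 - 47.6
CD = 31.8 mm

31.8


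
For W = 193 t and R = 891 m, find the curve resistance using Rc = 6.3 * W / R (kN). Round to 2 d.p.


Rc = 6.3 * W / R
Rc = 6.3 * 193 / 891
Rc = 1215.9 / 891
Rc = 1.36 kN

1.36


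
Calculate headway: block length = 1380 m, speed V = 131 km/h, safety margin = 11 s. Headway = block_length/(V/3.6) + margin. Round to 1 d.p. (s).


V = 131 / 3.6 = 36.3889 m/s
Block traversal time = 1380 / 36.3889 = 37.9237 s
Headway = 37.9237 + 11
Headway = 48.9 s

48.9


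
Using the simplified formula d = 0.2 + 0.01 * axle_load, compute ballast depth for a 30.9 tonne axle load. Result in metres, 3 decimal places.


d = 0.2 + 0.01 * 30.9
d = 0.2 + 0.309
d = 0.509 m

0.509


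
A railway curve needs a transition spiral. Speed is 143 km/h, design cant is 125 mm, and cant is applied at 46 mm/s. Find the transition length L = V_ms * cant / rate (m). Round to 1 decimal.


Convert speed: V = 143 / 3.6 = 39.7222 m/s
L = 39.7222 * 125 / 46
L = 4965.2778 / 46
L = 107.9 m

107.9


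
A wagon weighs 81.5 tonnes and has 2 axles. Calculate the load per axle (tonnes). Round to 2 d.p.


Load per axle = total weight / number of axles
Load = 81.5 / 2
Load = 40.75 tonnes

40.75


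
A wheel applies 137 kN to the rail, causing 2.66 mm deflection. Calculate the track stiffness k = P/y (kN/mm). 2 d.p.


Track stiffness k = P / y
k = 137 / 2.66
k = 51.50 kN/mm

51.50


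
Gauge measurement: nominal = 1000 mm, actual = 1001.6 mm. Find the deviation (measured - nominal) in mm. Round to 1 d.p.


Deviation = measured - nominal
Deviation = 1001.6 - 1000
Deviation = 1.6 mm

1.6


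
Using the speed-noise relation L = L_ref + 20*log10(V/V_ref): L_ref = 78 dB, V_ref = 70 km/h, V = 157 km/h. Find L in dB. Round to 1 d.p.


V/V_ref = 157 / 70 = 2.242857
log10(2.242857) = 0.350802
20 * 0.350802 = 7.016
L = 78 + 7.016 = 85.0 dB

85.0


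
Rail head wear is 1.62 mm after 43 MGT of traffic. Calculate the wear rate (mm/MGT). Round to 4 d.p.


Wear rate = total wear / cumulative tonnage
Rate = 1.62 / 43
Rate = 0.0377 mm/MGT

0.0377


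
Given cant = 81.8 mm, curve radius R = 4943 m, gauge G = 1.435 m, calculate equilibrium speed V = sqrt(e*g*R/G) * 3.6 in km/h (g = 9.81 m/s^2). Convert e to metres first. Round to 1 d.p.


Convert cant: e = 81.8 mm = 0.0818 m
V_ms = sqrt(0.0818 * 9.81 * 4943 / 1.435)
V_ms = sqrt(2764.146268) = 52.5751 m/s
V = 52.5751 * 3.6 = 189.3 km/h

189.3


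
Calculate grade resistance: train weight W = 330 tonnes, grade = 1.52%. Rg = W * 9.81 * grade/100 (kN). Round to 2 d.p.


Rg = W * 9.81 * grade / 100
Rg = 330 * 9.81 * 1.52 / 100
Rg = 3237.3 * 0.0152
Rg = 49.21 kN

49.21


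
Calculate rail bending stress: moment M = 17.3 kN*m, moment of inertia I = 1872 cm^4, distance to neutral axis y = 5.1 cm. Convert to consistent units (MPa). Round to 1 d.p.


Convert units:
M = 17.3 kN*m = 17300000 N*mm
y = 5.1 cm = 51 mm
I = 1872 cm^4 = 18720000 mm^4
sigma = 17300000 * 51 / 18720000
sigma = 47.1 MPa

47.1


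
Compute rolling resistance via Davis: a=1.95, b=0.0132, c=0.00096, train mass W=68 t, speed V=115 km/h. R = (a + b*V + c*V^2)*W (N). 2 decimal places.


b*V = 0.0132 * 115 = 1.518
c*V^2 = 0.00096 * 13225 = 12.696
R_per_t = 1.95 + 1.518 + 12.696 = 16.164 N/t
R_total = 16.164 * 68 = 1099.15 N

1099.15


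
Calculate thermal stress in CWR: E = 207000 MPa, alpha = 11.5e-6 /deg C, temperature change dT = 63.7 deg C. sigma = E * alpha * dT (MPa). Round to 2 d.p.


sigma = E * alpha * dT
sigma = 207000 * 11.5e-6 * 63.7
sigma = 2.3805 * 63.7
sigma = 151.64 MPa

151.64


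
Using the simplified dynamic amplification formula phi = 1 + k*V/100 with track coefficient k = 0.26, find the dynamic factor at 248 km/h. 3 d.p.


phi = 1 + k * V / 100
phi = 1 + 0.26 * 248 / 100
phi = 1 + 0.6448
phi = 1.645

1.645


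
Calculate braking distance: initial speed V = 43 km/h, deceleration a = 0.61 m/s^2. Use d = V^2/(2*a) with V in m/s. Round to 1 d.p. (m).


Convert speed: V = 43 / 3.6 = 11.9444 m/s
V^2 = 142.6698
d = 142.6698 / (2 * 0.61)
d = 142.6698 / 1.22
d = 116.9 m

116.9


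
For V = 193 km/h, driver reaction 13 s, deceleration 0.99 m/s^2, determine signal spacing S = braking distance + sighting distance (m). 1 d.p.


V = 193 / 3.6 = 53.6111 m/s
Braking distance = 53.6111^2 / (2*0.99) = 1451.5915 m
Sighting distance = 53.6111 * 13 = 696.9444 m
S = 1451.5915 + 696.9444 = 2148.5 m

2148.5


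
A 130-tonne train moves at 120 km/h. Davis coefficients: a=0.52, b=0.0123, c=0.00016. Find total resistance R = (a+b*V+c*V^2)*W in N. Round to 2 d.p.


b*V = 0.0123 * 120 = 1.476
c*V^2 = 0.00016 * 14400 = 2.304
R_per_t = 0.52 + 1.476 + 2.304 = 4.3 N/t
R_total = 4.3 * 130 = 559.00 N

559.00


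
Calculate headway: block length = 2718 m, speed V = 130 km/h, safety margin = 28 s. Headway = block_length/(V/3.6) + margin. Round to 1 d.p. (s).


V = 130 / 3.6 = 36.1111 m/s
Block traversal time = 2718 / 36.1111 = 75.2677 s
Headway = 75.2677 + 28
Headway = 103.3 s

103.3


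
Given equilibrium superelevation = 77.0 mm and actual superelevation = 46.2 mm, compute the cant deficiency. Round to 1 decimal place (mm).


Cant deficiency = equilibrium cant - actual cant
CD = 77.0 - 46.2
CD = 30.8 mm

30.8


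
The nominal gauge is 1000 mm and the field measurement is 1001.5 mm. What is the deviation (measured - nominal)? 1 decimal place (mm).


Deviation = measured - nominal
Deviation = 1001.5 - 1000
Deviation = 1.5 mm

1.5


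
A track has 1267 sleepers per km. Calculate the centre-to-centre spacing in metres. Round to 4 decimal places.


Spacing = 1000 m / number of sleepers
Spacing = 1000 / 1267
Spacing = 0.7893 m

0.7893


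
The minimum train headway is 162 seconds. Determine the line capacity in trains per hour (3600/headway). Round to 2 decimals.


Capacity = 3600 / headway
Capacity = 3600 / 162
Capacity = 22.22 trains/hour

22.22


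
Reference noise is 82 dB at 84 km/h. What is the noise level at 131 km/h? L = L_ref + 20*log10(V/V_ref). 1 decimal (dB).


V/V_ref = 131 / 84 = 1.559524
log10(1.559524) = 0.192992
20 * 0.192992 = 3.8598
L = 82 + 3.8598 = 85.9 dB

85.9


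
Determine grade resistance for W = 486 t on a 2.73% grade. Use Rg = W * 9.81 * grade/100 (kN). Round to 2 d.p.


Rg = W * 9.81 * grade / 100
Rg = 486 * 9.81 * 2.73 / 100
Rg = 4767.66 * 0.0273
Rg = 130.16 kN

130.16


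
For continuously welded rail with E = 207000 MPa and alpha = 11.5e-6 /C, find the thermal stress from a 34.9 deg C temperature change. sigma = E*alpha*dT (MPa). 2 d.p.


sigma = E * alpha * dT
sigma = 207000 * 11.5e-6 * 34.9
sigma = 2.3805 * 34.9
sigma = 83.08 MPa

83.08


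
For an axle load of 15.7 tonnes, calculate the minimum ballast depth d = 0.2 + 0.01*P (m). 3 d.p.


d = 0.2 + 0.01 * 15.7
d = 0.2 + 0.157
d = 0.357 m

0.357


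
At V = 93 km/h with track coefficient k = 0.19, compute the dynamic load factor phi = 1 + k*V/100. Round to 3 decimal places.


phi = 1 + k * V / 100
phi = 1 + 0.19 * 93 / 100
phi = 1 + 0.1767
phi = 1.177

1.177


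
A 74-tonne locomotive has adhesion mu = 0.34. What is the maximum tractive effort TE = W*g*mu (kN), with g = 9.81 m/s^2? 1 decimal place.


TE_max = W * g * mu
TE_max = 74 * 9.81 * 0.34
TE_max = 725.94 * 0.34
TE_max = 246.8 kN

246.8


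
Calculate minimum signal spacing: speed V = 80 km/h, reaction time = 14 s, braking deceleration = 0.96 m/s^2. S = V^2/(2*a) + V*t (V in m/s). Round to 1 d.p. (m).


V = 80 / 3.6 = 22.2222 m/s
Braking distance = 22.2222^2 / (2*0.96) = 257.2016 m
Sighting distance = 22.2222 * 14 = 311.1111 m
S = 257.2016 + 311.1111 = 568.3 m

568.3


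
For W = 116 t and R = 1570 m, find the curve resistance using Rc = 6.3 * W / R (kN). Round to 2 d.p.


Rc = 6.3 * W / R
Rc = 6.3 * 116 / 1570
Rc = 730.8 / 1570
Rc = 0.47 kN

0.47


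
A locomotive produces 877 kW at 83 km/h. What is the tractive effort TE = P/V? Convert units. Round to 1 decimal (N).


Convert: P = 877 kW = 877000 W
V = 83 / 3.6 = 23.0556 m/s
TE = 877000 / 23.0556
TE = 38038.6 N

38038.6


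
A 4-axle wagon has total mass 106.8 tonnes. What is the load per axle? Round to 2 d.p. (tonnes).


Load per axle = total weight / number of axles
Load = 106.8 / 4
Load = 26.70 tonnes

26.70


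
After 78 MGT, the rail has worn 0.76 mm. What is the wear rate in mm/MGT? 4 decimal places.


Wear rate = total wear / cumulative tonnage
Rate = 0.76 / 78
Rate = 0.0097 mm/MGT

0.0097


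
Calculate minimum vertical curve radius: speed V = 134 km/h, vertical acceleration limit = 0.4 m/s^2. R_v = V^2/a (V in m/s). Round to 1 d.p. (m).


Convert speed: V = 134 / 3.6 = 37.2222 m/s
V^2 = 1385.4938 m^2/s^2
R_v = 1385.4938 / 0.4
R_v = 3463.7 m

3463.7


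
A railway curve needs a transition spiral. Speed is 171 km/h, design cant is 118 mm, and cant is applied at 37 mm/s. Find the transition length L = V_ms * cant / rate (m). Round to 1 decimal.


Convert speed: V = 171 / 3.6 = 47.5 m/s
L = 47.5 * 118 / 37
L = 5605.0 / 37
L = 151.5 m

151.5


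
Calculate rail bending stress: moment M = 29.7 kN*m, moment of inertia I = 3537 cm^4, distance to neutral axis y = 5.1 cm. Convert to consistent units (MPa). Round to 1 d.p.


Convert units:
M = 29.7 kN*m = 29700000 N*mm
y = 5.1 cm = 51 mm
I = 3537 cm^4 = 35370000 mm^4
sigma = 29700000 * 51 / 35370000
sigma = 42.8 MPa

42.8


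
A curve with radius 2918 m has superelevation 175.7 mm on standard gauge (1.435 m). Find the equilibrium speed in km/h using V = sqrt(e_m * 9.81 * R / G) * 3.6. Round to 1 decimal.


Convert cant: e = 175.7 mm = 0.1757 m
V_ms = sqrt(0.1757 * 9.81 * 2918 / 1.435)
V_ms = sqrt(3504.888088) = 59.2021 m/s
V = 59.2021 * 3.6 = 213.1 km/h

213.1


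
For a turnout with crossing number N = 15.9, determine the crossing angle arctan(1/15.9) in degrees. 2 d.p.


1/N = 1/15.9 = 0.062893
angle = arctan(0.062893) = 0.06281 rad
angle = 0.06281 * 180/pi = 3.60 degrees

3.60


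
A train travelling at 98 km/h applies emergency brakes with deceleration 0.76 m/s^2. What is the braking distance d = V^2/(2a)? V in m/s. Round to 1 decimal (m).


Convert speed: V = 98 / 3.6 = 27.2222 m/s
V^2 = 741.0494
d = 741.0494 / (2 * 0.76)
d = 741.0494 / 1.52
d = 487.5 m

487.5


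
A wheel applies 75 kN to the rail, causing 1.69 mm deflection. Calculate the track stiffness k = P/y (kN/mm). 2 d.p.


Track stiffness k = P / y
k = 75 / 1.69
k = 44.38 kN/mm

44.38


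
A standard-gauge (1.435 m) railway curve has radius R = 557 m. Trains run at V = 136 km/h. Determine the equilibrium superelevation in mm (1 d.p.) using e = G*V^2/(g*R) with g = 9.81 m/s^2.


Convert speed: V = 136 / 3.6 = 37.7778 m/s
Apply formula: e = 1.435 * 37.7778^2 / (9.81 * 557)
e = 1.435 * 1427.1605 / 5464.17
e = 0.374801 m = 374.8 mm

374.8


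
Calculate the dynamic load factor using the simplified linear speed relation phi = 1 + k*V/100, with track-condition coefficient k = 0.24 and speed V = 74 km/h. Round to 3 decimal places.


phi = 1 + k * V / 100
phi = 1 + 0.24 * 74 / 100
phi = 1 + 0.1776
phi = 1.178

1.178


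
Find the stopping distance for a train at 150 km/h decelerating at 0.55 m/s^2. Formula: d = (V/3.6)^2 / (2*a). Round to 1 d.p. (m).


Convert speed: V = 150 / 3.6 = 41.6667 m/s
V^2 = 1736.1111
d = 1736.1111 / (2 * 0.55)
d = 1736.1111 / 1.1
d = 1578.3 m

1578.3


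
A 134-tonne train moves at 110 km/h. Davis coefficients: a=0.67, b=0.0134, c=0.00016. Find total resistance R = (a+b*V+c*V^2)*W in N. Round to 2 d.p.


b*V = 0.0134 * 110 = 1.474
c*V^2 = 0.00016 * 12100 = 1.936
R_per_t = 0.67 + 1.474 + 1.936 = 4.08 N/t
R_total = 4.08 * 134 = 546.72 N

546.72


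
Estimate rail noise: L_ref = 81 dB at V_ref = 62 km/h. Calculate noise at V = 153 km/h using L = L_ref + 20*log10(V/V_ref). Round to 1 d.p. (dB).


V/V_ref = 153 / 62 = 2.467742
log10(2.467742) = 0.3923
20 * 0.3923 = 7.846
L = 81 + 7.846 = 88.8 dB

88.8


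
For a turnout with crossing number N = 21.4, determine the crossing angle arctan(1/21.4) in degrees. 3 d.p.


1/N = 1/21.4 = 0.046729
angle = arctan(0.046729) = 0.046695 rad
angle = 0.046695 * 180/pi = 2.675 degrees

2.675


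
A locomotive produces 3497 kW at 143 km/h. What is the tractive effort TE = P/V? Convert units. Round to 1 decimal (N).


Convert: P = 3497 kW = 3497000 W
V = 143 / 3.6 = 39.7222 m/s
TE = 3497000 / 39.7222
TE = 88036.4 N

88036.4


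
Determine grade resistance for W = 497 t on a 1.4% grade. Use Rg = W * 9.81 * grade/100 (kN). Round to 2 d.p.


Rg = W * 9.81 * grade / 100
Rg = 497 * 9.81 * 1.4 / 100
Rg = 4875.57 * 0.014
Rg = 68.26 kN

68.26


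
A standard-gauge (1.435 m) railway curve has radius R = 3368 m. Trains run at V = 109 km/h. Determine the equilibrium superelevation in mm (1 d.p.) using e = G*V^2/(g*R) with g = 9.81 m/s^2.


Convert speed: V = 109 / 3.6 = 30.2778 m/s
Apply formula: e = 1.435 * 30.2778^2 / (9.81 * 3368)
e = 1.435 * 916.7438 / 33040.08
e = 0.039816 m = 39.8 mm

39.8


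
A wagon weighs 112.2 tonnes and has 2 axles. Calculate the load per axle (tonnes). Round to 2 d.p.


Load per axle = total weight / number of axles
Load = 112.2 / 2
Load = 56.10 tonnes

56.10


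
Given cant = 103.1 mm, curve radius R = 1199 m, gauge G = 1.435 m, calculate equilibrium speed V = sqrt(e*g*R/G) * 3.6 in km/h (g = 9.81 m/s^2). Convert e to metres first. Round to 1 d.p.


Convert cant: e = 103.1 mm = 0.1031 m
V_ms = sqrt(0.1031 * 9.81 * 1199 / 1.435)
V_ms = sqrt(845.074417) = 29.0702 m/s
V = 29.0702 * 3.6 = 104.7 km/h

104.7


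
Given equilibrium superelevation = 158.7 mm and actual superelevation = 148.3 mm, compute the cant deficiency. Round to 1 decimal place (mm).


Cant deficiency = equilibrium cant - actual cant
CD = 158.7 - 148.3
CD = 10.4 mm

10.4


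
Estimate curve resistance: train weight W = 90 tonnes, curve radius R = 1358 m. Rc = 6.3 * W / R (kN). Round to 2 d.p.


Rc = 6.3 * W / R
Rc = 6.3 * 90 / 1358
Rc = 567.0 / 1358
Rc = 0.42 kN

0.42


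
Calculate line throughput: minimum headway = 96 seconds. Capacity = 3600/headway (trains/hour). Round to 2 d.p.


Capacity = 3600 / headway
Capacity = 3600 / 96
Capacity = 37.50 trains/hour

37.50


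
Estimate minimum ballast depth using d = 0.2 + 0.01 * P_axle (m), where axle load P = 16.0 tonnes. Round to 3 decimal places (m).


d = 0.2 + 0.01 * 16.0
d = 0.2 + 0.16
d = 0.360 m

0.360


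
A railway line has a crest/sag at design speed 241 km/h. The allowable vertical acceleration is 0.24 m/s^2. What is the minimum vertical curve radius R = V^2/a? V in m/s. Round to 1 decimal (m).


Convert speed: V = 241 / 3.6 = 66.9444 m/s
V^2 = 4481.5586 m^2/s^2
R_v = 4481.5586 / 0.24
R_v = 18673.2 m

18673.2


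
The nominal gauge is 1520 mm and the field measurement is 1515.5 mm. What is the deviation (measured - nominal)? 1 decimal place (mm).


Deviation = measured - nominal
Deviation = 1515.5 - 1520
Deviation = -4.5 mm

-4.5


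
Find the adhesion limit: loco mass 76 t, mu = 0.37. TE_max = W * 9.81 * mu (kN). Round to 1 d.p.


TE_max = W * g * mu
TE_max = 76 * 9.81 * 0.37
TE_max = 745.56 * 0.37
TE_max = 275.9 kN

275.9


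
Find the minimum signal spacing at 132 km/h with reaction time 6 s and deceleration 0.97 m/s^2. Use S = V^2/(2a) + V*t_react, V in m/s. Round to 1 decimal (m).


V = 132 / 3.6 = 36.6667 m/s
Braking distance = 36.6667^2 / (2*0.97) = 693.0126 m
Sighting distance = 36.6667 * 6 = 220.0 m
S = 693.0126 + 220.0 = 913.0 m

913.0


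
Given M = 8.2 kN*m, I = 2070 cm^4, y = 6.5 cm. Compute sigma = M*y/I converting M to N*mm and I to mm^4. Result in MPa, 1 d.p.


Convert units:
M = 8.2 kN*m = 8200000 N*mm
y = 6.5 cm = 65 mm
I = 2070 cm^4 = 20700000 mm^4
sigma = 8200000 * 65 / 20700000
sigma = 25.7 MPa

25.7


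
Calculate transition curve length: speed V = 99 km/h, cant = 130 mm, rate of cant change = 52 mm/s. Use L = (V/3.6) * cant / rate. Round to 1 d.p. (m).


Convert speed: V = 99 / 3.6 = 27.5 m/s
L = 27.5 * 130 / 52
L = 3575.0 / 52
L = 68.8 m

68.8


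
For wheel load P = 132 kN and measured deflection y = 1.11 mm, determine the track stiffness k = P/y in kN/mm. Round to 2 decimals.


Track stiffness k = P / y
k = 132 / 1.11
k = 118.92 kN/mm

118.92


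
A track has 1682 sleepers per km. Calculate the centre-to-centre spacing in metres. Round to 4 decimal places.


Spacing = 1000 m / number of sleepers
Spacing = 1000 / 1682
Spacing = 0.5945 m

0.5945


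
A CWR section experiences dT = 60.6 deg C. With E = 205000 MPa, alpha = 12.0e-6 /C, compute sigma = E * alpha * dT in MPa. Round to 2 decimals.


sigma = E * alpha * dT
sigma = 205000 * 12.0e-6 * 60.6
sigma = 2.46 * 60.6
sigma = 149.08 MPa

149.08


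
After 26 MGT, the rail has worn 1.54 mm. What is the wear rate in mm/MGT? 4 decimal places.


Wear rate = total wear / cumulative tonnage
Rate = 1.54 / 26
Rate = 0.0592 mm/MGT

0.0592


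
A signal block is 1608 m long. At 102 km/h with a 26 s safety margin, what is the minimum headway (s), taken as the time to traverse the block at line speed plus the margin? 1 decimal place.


V = 102 / 3.6 = 28.3333 m/s
Block traversal time = 1608 / 28.3333 = 56.7529 s
Headway = 56.7529 + 26
Headway = 82.8 s

82.8


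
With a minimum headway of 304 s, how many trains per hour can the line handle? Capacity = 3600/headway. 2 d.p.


Capacity = 3600 / headway
Capacity = 3600 / 304
Capacity = 11.84 trains/hour

11.84


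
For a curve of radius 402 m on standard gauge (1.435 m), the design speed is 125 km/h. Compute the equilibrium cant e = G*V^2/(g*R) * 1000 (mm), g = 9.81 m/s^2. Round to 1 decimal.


Convert speed: V = 125 / 3.6 = 34.7222 m/s
Apply formula: e = 1.435 * 34.7222^2 / (9.81 * 402)
e = 1.435 * 1205.6327 / 3943.62
e = 0.438704 m = 438.7 mm

438.7


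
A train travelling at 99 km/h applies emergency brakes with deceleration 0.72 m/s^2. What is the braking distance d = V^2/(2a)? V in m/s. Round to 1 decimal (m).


Convert speed: V = 99 / 3.6 = 27.5 m/s
V^2 = 756.25
d = 756.25 / (2 * 0.72)
d = 756.25 / 1.44
d = 525.2 m

525.2


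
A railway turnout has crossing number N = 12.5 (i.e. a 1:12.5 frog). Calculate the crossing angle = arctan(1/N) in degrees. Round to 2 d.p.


1/N = 1/12.5 = 0.08
angle = arctan(0.08) = 0.07983 rad
angle = 0.07983 * 180/pi = 4.57 degrees

4.57


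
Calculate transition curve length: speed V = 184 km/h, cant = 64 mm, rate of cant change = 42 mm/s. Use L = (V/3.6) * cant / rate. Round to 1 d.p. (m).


Convert speed: V = 184 / 3.6 = 51.1111 m/s
L = 51.1111 * 64 / 42
L = 3271.1111 / 42
L = 77.9 m

77.9


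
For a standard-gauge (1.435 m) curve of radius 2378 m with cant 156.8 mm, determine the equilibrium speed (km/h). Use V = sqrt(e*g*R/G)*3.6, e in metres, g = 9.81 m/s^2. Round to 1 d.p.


Convert cant: e = 156.8 mm = 0.1568 m
V_ms = sqrt(0.1568 * 9.81 * 2378 / 1.435)
V_ms = sqrt(2549.0304) = 50.4879 m/s
V = 50.4879 * 3.6 = 181.8 km/h

181.8


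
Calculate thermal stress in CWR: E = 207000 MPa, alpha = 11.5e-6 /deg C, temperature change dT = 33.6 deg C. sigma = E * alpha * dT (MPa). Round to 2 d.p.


sigma = E * alpha * dT
sigma = 207000 * 11.5e-6 * 33.6
sigma = 2.3805 * 33.6
sigma = 79.98 MPa

79.98


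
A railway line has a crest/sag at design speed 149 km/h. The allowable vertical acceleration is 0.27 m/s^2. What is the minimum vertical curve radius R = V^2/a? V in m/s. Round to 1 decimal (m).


Convert speed: V = 149 / 3.6 = 41.3889 m/s
V^2 = 1713.0401 m^2/s^2
R_v = 1713.0401 / 0.27
R_v = 6344.6 m

6344.6


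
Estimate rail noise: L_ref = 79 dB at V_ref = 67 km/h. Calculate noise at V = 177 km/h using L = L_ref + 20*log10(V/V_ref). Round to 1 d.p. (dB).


V/V_ref = 177 / 67 = 2.641791
log10(2.641791) = 0.421898
20 * 0.421898 = 8.438
L = 79 + 8.438 = 87.4 dB

87.4
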